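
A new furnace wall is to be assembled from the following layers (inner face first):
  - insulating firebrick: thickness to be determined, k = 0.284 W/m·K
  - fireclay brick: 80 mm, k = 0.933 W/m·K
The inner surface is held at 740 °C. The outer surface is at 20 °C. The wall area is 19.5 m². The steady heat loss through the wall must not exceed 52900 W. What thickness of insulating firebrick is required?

L ≈ 51 mm

Model the wall as resistances in series:
R_fireclay brick = L/(kA) = 0.08/(0.933×19.5) = 0.004397 K/W
Sum of the known resistances R_other = 0.004397 K/W
Required total resistance R_tot = ΔT/Q_allow = 720/52900 = 0.01361 K/W
R_insulating firebrick = R_tot − R_other = 0.009213 K/W
L = R·k·A = 0.009213×0.284×19.5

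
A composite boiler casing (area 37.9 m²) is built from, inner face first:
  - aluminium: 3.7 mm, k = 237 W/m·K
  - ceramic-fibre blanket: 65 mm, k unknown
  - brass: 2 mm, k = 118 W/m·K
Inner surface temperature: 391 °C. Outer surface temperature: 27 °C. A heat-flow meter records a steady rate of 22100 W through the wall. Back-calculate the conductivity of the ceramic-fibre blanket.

k ≈ 0.104 W/(m·K)

Model the wall as resistances in series:
R_aluminium = L/(kA) = 0.0037/(237×37.9) = 4.119×10^-7 K/W
R_brass = L/(kA) = 0.002/(118×37.9) = 4.472×10^-7 K/W
Sum of known resistances R_other = 8.591×10^-7 K/W
Total R = ΔT/Q = 364/22100 = 0.01647 K/W
R_ceramic-fibre blanket = R_total − R_other = 0.01647 K/W
k = L/(R·A) = 0.065/(0.01647×37.9)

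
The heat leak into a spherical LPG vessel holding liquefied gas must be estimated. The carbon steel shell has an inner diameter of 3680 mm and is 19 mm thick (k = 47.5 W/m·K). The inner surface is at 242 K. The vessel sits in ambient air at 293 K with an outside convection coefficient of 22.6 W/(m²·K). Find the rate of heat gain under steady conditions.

Q ≈ 49600 W

Each spherical layer contributes R = (1/r_i − 1/r_o)/(4πk):
R_carbon steel shell = (1/1.84 − 1/1.859)/(4π×47.5) = 9.306×10^-6 K/W
R_outer film = 1/(h·4πr_o²) = 1/(22.6×4π×1.859²) = 0.001019 K/W
R_total = 0.001028 K/W
Q = ΔT/R_total = 51/0.001028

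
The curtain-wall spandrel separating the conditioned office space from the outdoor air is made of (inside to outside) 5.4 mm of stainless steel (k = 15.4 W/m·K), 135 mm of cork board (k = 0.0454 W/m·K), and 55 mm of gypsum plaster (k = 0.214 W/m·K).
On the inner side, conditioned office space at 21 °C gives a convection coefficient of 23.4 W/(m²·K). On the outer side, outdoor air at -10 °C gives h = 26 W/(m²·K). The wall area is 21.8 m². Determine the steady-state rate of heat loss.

Using the resistance-network approach (series):
R_inner film = 1/(h_i·A) = 1/(23.4×21.8) = 0.00196 K/W
R_stainless steel = L/(kA) = 0.0054/(15.4×21.8) = 1.608×10^-5 K/W
R_cork board = L/(kA) = 0.135/(0.0454×21.8) = 0.1364 K/W
R_gypsum plaster = L/(kA) = 0.055/(0.214×21.8) = 0.01179 K/W
R_outer film = 1/(h_o·A) = 1/(26×21.8) = 0.001764 K/W
R_total = 0.1519 K/W
Q = ΔT / R_total = 31 / 0.1519

Q ≈ 204 W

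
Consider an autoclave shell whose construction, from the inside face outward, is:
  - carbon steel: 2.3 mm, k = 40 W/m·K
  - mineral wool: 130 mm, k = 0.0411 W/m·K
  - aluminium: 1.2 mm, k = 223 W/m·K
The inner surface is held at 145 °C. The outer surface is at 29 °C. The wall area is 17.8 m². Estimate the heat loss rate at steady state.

Q ≈ 653 W

Thermal resistances in series:
R_carbon steel = L/(kA) = 0.0023/(40×17.8) = 3.23×10^-6 K/W
R_mineral wool = L/(kA) = 0.13/(0.0411×17.8) = 0.1777 K/W
R_aluminium = L/(kA) = 0.0012/(223×17.8) = 3.023×10^-7 K/W
R_total = 0.1777 K/W
Q = ΔT / R_total = 116 / 0.1777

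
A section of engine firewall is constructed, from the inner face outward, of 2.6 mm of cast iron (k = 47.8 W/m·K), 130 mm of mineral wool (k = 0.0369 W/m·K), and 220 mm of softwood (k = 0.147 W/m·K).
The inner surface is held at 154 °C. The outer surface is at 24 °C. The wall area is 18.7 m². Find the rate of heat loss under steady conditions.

Using the resistance-network approach (series):
R_cast iron = L/(kA) = 0.0026/(47.8×18.7) = 2.909×10^-6 K/W
R_mineral wool = L/(kA) = 0.13/(0.0369×18.7) = 0.1884 K/W
R_softwood = L/(kA) = 0.22/(0.147×18.7) = 0.08003 K/W
R_total = 0.2684 K/W
Q = ΔT / R_total = 130 / 0.2684

Q ≈ 484 W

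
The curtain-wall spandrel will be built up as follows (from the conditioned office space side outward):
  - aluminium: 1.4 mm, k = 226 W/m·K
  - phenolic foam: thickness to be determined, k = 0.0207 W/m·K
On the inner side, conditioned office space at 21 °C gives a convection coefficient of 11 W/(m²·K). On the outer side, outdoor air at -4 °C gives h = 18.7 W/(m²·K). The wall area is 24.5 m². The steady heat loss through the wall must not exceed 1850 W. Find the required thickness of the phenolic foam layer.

L ≈ 3.86 mm

Thermal resistances in series:
R_inner film = 1/(h_i·A) = 1/(11×24.5) = 0.003711 K/W
R_aluminium = L/(kA) = 0.0014/(226×24.5) = 2.528×10^-7 K/W
R_outer film = 1/(h_o·A) = 1/(18.7×24.5) = 0.002183 K/W
Sum of the known resistances R_other = 0.005894 K/W
Required total resistance R_tot = ΔT/Q_allow = 25/1850 = 0.01351 K/W
R_phenolic foam = R_tot − R_other = 0.00762 K/W
L = R·k·A = 0.00762×0.0207×24.5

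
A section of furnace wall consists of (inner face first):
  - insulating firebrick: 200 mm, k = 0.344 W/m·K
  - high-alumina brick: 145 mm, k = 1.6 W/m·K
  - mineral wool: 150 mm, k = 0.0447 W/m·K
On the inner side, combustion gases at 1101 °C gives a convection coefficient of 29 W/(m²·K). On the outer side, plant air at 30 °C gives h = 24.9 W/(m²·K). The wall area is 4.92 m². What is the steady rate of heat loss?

Using the resistance-network approach (series):
R_inner film = 1/(h_i·A) = 1/(29×4.92) = 0.007009 K/W
R_insulating firebrick = L/(kA) = 0.2/(0.344×4.92) = 0.1182 K/W
R_high-alumina brick = L/(kA) = 0.145/(1.6×4.92) = 0.01842 K/W
R_mineral wool = L/(kA) = 0.15/(0.0447×4.92) = 0.6821 K/W
R_outer film = 1/(h_o·A) = 1/(24.9×4.92) = 0.008163 K/W
R_total = 0.8338 K/W
Q = ΔT / R_total = 1071 / 0.8338

Q ≈ 1280 W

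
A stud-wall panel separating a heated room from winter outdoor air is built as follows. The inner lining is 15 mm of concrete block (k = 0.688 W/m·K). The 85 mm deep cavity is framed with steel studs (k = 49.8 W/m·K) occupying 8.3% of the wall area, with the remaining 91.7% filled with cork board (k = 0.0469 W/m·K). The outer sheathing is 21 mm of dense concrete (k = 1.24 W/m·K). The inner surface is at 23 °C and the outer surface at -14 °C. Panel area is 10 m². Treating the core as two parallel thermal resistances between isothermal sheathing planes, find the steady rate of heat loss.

Q ≈ 6260 W

Sheathing layers in series; stud and cavity paths in parallel between them.
R_inner = 0.015/(0.688×10) = 0.00218 K/W
R_stud  = 0.085/(49.8×0.083×10) = 0.002056 K/W
R_cav   = 0.085/(0.0469×0.917×10) = 0.1976 K/W
1/R_core = 1/R_stud + 1/R_cav → R_core = 0.002035 K/W
R_outer = 0.021/(1.24×10) = 0.001694 K/W
R_total = 0.005909 K/W
Q = ΔT/R_total = 37/0.005909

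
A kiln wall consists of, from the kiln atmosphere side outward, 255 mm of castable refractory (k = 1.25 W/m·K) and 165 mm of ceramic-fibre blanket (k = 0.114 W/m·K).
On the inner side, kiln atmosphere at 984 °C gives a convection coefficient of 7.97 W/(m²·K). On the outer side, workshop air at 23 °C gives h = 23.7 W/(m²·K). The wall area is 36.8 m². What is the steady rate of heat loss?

Series thermal resistances:
R_inner film = 1/(h_i·A) = 1/(7.97×36.8) = 0.00341 K/W
R_castable refractory = L/(kA) = 0.255/(1.25×36.8) = 0.005543 K/W
R_ceramic-fibre blanket = L/(kA) = 0.165/(0.114×36.8) = 0.03933 K/W
R_outer film = 1/(h_o·A) = 1/(23.7×36.8) = 0.001147 K/W
R_total = 0.04943 K/W
Q = ΔT / R_total = 961 / 0.04943

Q ≈ 19400 W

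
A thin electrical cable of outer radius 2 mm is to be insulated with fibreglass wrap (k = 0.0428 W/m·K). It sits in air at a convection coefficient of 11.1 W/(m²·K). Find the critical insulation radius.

r_cr ≈ 3.86 mm

For a cylinder r_cr = k/h = 0.0428/11.1
r_cr = 3.86 mm; since the bare radius (2 mm) is below r_cr, adding a thin layer of insulation will *increase* heat loss.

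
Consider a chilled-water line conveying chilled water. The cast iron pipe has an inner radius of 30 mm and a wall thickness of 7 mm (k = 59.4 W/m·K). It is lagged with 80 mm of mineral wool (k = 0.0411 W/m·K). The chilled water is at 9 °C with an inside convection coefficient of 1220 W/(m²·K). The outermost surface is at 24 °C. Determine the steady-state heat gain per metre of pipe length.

Treating each annulus and film as a series resistance:
R_inner film = 1/(h_i·2πr₁L) = 1/(1220×2π×0.03×1) = 0.004348 K/W
R_cast iron pipe wall = ln(37/30)/(2π×59.4×1) = 5.619×10^-4 K/W
R_mineral wool = ln(117/37)/(2π×0.0411×1) = 4.458 K/W
R_total = 4.463 K/W
Q = ΔT/R_total = 15/4.463

q′ ≈ 3.36 W/m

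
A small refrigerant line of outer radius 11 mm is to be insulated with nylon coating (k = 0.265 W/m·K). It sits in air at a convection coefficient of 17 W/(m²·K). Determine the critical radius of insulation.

For a cylinder r_cr = k/h = 0.265/17
r_cr = 15.6 mm; since the bare radius (11 mm) is below r_cr, adding a thin layer of insulation will *increase* heat loss.

r_cr ≈ 15.6 mm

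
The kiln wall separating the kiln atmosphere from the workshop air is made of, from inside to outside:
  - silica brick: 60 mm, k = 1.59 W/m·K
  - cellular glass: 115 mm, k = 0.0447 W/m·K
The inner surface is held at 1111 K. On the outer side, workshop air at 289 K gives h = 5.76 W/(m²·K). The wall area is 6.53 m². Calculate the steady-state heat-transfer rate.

Q ≈ 1930 W

Treating each layer as a thermal resistance in series:
R_silica brick = L/(kA) = 0.06/(1.59×6.53) = 0.005779 K/W
R_cellular glass = L/(kA) = 0.115/(0.0447×6.53) = 0.394 K/W
R_outer film = 1/(h_o·A) = 1/(5.76×6.53) = 0.02659 K/W
R_total = 0.4263 K/W
Q = ΔT / R_total = 822 / 0.4263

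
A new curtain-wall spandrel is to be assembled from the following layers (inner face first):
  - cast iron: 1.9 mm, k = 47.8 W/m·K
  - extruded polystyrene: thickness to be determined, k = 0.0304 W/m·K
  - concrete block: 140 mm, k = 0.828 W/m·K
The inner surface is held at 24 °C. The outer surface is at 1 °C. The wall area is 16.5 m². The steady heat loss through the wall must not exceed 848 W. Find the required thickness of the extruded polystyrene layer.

L ≈ 8.46 mm

Series thermal resistances:
R_cast iron = L/(kA) = 0.0019/(47.8×16.5) = 2.409×10^-6 K/W
R_concrete block = L/(kA) = 0.14/(0.828×16.5) = 0.01025 K/W
Sum of the known resistances R_other = 0.01025 K/W
Required total resistance R_tot = ΔT/Q_allow = 23/848 = 0.02712 K/W
R_extruded polystyrene = R_tot − R_other = 0.01687 K/W
L = R·k·A = 0.01687×0.0304×16.5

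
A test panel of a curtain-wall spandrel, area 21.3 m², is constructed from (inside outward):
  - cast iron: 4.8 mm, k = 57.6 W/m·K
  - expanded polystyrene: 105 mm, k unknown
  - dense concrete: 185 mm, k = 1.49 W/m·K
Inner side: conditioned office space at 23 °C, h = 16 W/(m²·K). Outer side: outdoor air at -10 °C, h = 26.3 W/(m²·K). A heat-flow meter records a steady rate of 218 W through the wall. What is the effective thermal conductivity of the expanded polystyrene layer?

Series thermal resistances:
R_inner film = 1/(h_i·A) = 1/(16×21.3) = 0.002934 K/W
R_cast iron = L/(kA) = 0.0048/(57.6×21.3) = 3.912×10^-6 K/W
R_dense concrete = L/(kA) = 0.185/(1.49×21.3) = 0.005829 K/W
R_outer film = 1/(h_o·A) = 1/(26.3×21.3) = 0.001785 K/W
Sum of known resistances R_other = 0.01055 K/W
Total R = ΔT/Q = 33/218 = 0.1514 K/W
R_expanded polystyrene = R_total − R_other = 0.1408 K/W
k = L/(R·A) = 0.105/(0.1408×21.3)

k ≈ 0.035 W/(m·K)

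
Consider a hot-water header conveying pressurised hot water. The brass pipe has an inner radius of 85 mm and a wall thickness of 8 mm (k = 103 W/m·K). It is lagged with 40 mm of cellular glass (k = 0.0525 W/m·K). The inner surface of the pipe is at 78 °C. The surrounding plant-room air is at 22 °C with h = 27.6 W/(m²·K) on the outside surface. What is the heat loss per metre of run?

Per-layer cylindrical resistances, series-summed:
R_brass pipe wall = ln(93/85)/(2π×103×1) = 1.39×10^-4 K/W
R_cellular glass = ln(133/93)/(2π×0.0525×1) = 1.085 K/W
R_outer film = 1/(h_o·2πr_oL) = 1/(27.6×2π×0.133×1) = 0.04336 K/W
R_total = 1.128 K/W
Q = ΔT/R_total = 56/1.128

q′ ≈ 49.6 W/m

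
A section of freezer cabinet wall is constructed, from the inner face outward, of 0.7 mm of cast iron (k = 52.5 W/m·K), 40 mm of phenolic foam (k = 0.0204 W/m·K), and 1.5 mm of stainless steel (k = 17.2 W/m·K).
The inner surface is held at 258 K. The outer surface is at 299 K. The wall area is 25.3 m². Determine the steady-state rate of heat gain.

Model the wall as resistances in series:
R_cast iron = L/(kA) = 0.0007/(52.5×25.3) = 5.27×10^-7 K/W
R_phenolic foam = L/(kA) = 0.04/(0.0204×25.3) = 0.0775 K/W
R_stainless steel = L/(kA) = 0.0015/(17.2×25.3) = 3.447×10^-6 K/W
R_total = 0.07751 K/W
Q = ΔT / R_total = 41 / 0.07751

Q ≈ 529 W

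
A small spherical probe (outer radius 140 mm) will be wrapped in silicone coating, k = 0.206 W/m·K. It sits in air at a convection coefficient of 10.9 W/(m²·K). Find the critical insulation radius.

r_cr ≈ 37.8 mm

For a sphere r_cr = 2k/h = 2×0.206/10.9
r_cr = 37.8 mm; since the bare radius (140 mm) is above r_cr, any added insulation will reduce heat loss.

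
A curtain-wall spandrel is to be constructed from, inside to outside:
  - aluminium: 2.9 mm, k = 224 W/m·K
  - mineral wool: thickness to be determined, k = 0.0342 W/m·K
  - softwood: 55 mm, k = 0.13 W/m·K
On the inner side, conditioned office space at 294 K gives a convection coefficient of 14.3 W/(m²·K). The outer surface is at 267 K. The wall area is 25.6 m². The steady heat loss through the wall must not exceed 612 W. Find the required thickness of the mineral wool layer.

L ≈ 21.8 mm

Series thermal resistances:
R_inner film = 1/(h_i·A) = 1/(14.3×25.6) = 0.002732 K/W
R_aluminium = L/(kA) = 0.0029/(224×25.6) = 5.057×10^-7 K/W
R_softwood = L/(kA) = 0.055/(0.13×25.6) = 0.01653 K/W
Sum of the known resistances R_other = 0.01926 K/W
Required total resistance R_tot = ΔT/Q_allow = 27/612 = 0.04412 K/W
R_mineral wool = R_tot − R_other = 0.02486 K/W
L = R·k·A = 0.02486×0.0342×25.6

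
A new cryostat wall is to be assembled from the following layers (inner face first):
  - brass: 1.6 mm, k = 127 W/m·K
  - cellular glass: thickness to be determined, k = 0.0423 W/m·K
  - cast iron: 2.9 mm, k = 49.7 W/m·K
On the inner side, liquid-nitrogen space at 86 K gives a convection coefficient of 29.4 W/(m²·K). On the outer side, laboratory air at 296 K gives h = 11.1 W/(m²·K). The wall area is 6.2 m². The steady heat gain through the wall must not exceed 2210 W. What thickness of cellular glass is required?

L ≈ 19.7 mm

Treating each layer as a thermal resistance in series:
R_inner film = 1/(h_i·A) = 1/(29.4×6.2) = 0.005486 K/W
R_brass = L/(kA) = 0.0016/(127×6.2) = 2.032×10^-6 K/W
R_cast iron = L/(kA) = 0.0029/(49.7×6.2) = 9.411×10^-6 K/W
R_outer film = 1/(h_o·A) = 1/(11.1×6.2) = 0.01453 K/W
Sum of the known resistances R_other = 0.02003 K/W
Required total resistance R_tot = ΔT/Q_allow = 210/2210 = 0.09502 K/W
R_cellular glass = R_tot − R_other = 0.07499 K/W
L = R·k·A = 0.07499×0.0423×6.2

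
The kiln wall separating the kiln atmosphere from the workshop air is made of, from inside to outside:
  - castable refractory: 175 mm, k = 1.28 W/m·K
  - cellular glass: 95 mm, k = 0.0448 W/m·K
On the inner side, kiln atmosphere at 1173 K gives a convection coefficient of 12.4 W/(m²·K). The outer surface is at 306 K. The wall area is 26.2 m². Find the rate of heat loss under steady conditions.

Q ≈ 9720 W

Thermal resistances in series:
R_inner film = 1/(h_i·A) = 1/(12.4×26.2) = 0.003078 K/W
R_castable refractory = L/(kA) = 0.175/(1.28×26.2) = 0.005218 K/W
R_cellular glass = L/(kA) = 0.095/(0.0448×26.2) = 0.08094 K/W
R_total = 0.08923 K/W
Q = ΔT / R_total = 867 / 0.08923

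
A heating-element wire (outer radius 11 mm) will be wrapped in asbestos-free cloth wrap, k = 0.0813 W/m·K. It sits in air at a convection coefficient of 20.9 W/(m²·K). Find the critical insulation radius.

r_cr ≈ 3.89 mm

For a cylinder r_cr = k/h = 0.0813/20.9
r_cr = 3.89 mm; since the bare radius (11 mm) is above r_cr, any added insulation will reduce heat loss.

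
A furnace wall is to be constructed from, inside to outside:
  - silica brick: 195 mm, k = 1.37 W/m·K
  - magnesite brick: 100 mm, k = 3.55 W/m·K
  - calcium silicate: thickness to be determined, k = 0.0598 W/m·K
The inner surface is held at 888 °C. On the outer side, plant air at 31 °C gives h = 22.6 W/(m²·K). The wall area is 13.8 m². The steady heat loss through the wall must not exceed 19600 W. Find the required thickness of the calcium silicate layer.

Thermal resistances in series:
R_silica brick = L/(kA) = 0.195/(1.37×13.8) = 0.01031 K/W
R_magnesite brick = L/(kA) = 0.1/(3.55×13.8) = 0.002041 K/W
R_outer film = 1/(h_o·A) = 1/(22.6×13.8) = 0.003206 K/W
Sum of the known resistances R_other = 0.01556 K/W
Required total resistance R_tot = ΔT/Q_allow = 857/19600 = 0.04372 K/W
R_calcium silicate = R_tot − R_other = 0.02816 K/W
L = R·k·A = 0.02816×0.0598×13.8

L ≈ 23.2 mm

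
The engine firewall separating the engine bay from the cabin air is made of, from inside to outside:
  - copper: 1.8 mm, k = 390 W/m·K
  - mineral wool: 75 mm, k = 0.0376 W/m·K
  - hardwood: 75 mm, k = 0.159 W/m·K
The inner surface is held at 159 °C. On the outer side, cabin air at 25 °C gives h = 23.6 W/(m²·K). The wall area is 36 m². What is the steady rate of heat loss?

Model the wall as resistances in series:
R_copper = L/(kA) = 0.0018/(390×36) = 1.282×10^-7 K/W
R_mineral wool = L/(kA) = 0.075/(0.0376×36) = 0.05541 K/W
R_hardwood = L/(kA) = 0.075/(0.159×36) = 0.0131 K/W
R_outer film = 1/(h_o·A) = 1/(23.6×36) = 0.001177 K/W
R_total = 0.06969 K/W
Q = ΔT / R_total = 134 / 0.06969

Q ≈ 1920 W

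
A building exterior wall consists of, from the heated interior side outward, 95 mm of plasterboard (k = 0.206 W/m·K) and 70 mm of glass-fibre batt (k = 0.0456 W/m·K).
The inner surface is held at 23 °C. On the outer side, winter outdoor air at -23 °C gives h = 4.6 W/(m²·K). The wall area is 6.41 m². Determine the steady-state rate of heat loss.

Q ≈ 133 W

Thermal resistances in series:
R_plasterboard = L/(kA) = 0.095/(0.206×6.41) = 0.07194 K/W
R_glass-fibre batt = L/(kA) = 0.07/(0.0456×6.41) = 0.2395 K/W
R_outer film = 1/(h_o·A) = 1/(4.6×6.41) = 0.03391 K/W
R_total = 0.3453 K/W
Q = ΔT / R_total = 46 / 0.3453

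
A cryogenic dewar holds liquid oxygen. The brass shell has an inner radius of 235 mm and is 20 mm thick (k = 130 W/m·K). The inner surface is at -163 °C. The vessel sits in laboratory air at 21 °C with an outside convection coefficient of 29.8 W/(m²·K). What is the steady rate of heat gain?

For a spherical shell R = (1/r₁ − 1/r₂)/(4πk); film R = 1/(h·4πr²). In series:
R_brass shell = (1/0.235 − 1/0.255)/(4π×130) = 2.043×10^-4 K/W
R_outer film = 1/(h·4πr_o²) = 1/(29.8×4π×0.255²) = 0.04107 K/W
R_total = 0.04127 K/W
Q = ΔT/R_total = 184/0.04127

Q ≈ 4460 W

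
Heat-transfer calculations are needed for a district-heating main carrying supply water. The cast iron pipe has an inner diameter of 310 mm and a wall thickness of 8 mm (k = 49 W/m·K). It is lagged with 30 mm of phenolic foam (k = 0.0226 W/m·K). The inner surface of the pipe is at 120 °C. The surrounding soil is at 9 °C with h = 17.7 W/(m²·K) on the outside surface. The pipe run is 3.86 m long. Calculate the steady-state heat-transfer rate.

For a radial system each layer contributes R = ln(r_out/r_in)/(2πkL); films add R = 1/(hA).
R_cast iron pipe wall = ln(163/155)/(2π×49×3.86) = 4.235×10^-5 K/W
R_phenolic foam = ln(193/163)/(2π×0.0226×3.86) = 0.3082 K/W
R_outer film = 1/(h_o·2πr_oL) = 1/(17.7×2π×0.193×3.86) = 0.01207 K/W
R_total = 0.3203 K/W
Q = ΔT/R_total = 111/0.3203

Q ≈ 347 W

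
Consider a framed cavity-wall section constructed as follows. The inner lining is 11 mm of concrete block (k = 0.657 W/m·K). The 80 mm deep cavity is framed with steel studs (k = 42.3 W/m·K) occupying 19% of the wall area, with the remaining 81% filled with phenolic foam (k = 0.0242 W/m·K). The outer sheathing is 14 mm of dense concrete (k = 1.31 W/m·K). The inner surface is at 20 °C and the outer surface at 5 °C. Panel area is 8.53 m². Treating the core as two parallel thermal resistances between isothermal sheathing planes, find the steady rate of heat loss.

Q ≈ 3420 W

Sheathing layers in series; stud and cavity paths in parallel between them.
R_inner = 0.011/(0.657×8.53) = 0.001963 K/W
R_stud  = 0.08/(42.3×0.19×8.53) = 0.001167 K/W
R_cav   = 0.08/(0.0242×0.81×8.53) = 0.4785 K/W
1/R_core = 1/R_stud + 1/R_cav → R_core = 0.001164 K/W
R_outer = 0.014/(1.31×8.53) = 0.001253 K/W
R_total = 0.00438 K/W
Q = ΔT/R_total = 15/0.00438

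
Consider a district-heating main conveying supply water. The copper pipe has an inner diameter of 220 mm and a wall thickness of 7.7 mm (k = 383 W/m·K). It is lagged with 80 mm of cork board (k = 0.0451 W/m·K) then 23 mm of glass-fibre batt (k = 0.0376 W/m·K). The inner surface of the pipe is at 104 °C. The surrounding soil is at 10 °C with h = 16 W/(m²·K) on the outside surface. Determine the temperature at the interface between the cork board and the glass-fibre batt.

Treating each annulus and film as a series resistance:
R_copper pipe wall = ln(117.7/110)/(2π×383×1) = 2.812×10^-5 K/W
R_cork board = ln(197.7/117.7)/(2π×0.0451×1) = 1.83 K/W
R_glass-fibre batt = ln(220.7/197.7)/(2π×0.0376×1) = 0.4658 K/W
R_outer film = 1/(h_o·2πr_oL) = 1/(16×2π×0.2207×1) = 0.04507 K/W
R_total = 2.341 K/W
Q = ΔT/R_total = 94/2.341
Q = 40.2 W/m
T_interface = T_inner − Q·ΣR(inner→interface) = 104 − 40.2×1.83

T ≈ 30.5 °C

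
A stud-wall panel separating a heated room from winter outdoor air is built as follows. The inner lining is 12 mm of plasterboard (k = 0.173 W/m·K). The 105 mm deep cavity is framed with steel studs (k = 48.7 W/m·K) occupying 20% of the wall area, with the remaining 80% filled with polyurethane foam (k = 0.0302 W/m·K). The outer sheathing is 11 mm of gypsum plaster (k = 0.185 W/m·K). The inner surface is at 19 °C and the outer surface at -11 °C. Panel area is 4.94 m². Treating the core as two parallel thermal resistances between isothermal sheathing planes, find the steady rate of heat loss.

Sheathing layers in series; stud and cavity paths in parallel between them.
R_inner = 0.012/(0.173×4.94) = 0.01404 K/W
R_stud  = 0.105/(48.7×0.2×4.94) = 0.002182 K/W
R_cav   = 0.105/(0.0302×0.8×4.94) = 0.8798 K/W
1/R_core = 1/R_stud + 1/R_cav → R_core = 0.002177 K/W
R_outer = 0.011/(0.185×4.94) = 0.01204 K/W
R_total = 0.02825 K/W
Q = ΔT/R_total = 30/0.02825

Q ≈ 1060 W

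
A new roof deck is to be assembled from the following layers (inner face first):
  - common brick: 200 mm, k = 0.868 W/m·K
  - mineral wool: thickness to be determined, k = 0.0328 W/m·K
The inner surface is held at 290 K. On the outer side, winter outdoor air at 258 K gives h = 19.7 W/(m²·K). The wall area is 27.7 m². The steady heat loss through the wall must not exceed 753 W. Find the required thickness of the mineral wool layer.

L ≈ 29.4 mm

Treating each layer as a thermal resistance in series:
R_common brick = L/(kA) = 0.2/(0.868×27.7) = 0.008318 K/W
R_outer film = 1/(h_o·A) = 1/(19.7×27.7) = 0.001833 K/W
Sum of the known resistances R_other = 0.01015 K/W
Required total resistance R_tot = ΔT/Q_allow = 32/753 = 0.0425 K/W
R_mineral wool = R_tot − R_other = 0.03235 K/W
L = R·k·A = 0.03235×0.0328×27.7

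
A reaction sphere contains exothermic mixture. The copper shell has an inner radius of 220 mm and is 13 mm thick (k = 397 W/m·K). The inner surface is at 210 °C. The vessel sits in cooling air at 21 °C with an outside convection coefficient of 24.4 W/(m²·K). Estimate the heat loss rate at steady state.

Each spherical layer contributes R = (1/r_i − 1/r_o)/(4πk):
R_copper shell = (1/0.22 − 1/0.233)/(4π×397) = 5.084×10^-5 K/W
R_outer film = 1/(h·4πr_o²) = 1/(24.4×4π×0.233²) = 0.06007 K/W
R_total = 0.06013 K/W
Q = ΔT/R_total = 189/0.06013

Q ≈ 3140 W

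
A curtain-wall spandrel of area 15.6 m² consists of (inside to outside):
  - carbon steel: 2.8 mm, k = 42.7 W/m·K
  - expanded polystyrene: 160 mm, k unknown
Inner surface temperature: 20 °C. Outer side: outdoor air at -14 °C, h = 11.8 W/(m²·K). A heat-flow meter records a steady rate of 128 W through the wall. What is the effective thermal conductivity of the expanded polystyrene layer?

k ≈ 0.0394 W/(m·K)

Treating each layer as a thermal resistance in series:
R_carbon steel = L/(kA) = 0.0028/(42.7×15.6) = 4.203×10^-6 K/W
R_outer film = 1/(h_o·A) = 1/(11.8×15.6) = 0.005432 K/W
Sum of known resistances R_other = 0.005437 K/W
Total R = ΔT/Q = 34/128 = 0.2656 K/W
R_expanded polystyrene = R_total − R_other = 0.2602 K/W
k = L/(R·A) = 0.16/(0.2602×15.6)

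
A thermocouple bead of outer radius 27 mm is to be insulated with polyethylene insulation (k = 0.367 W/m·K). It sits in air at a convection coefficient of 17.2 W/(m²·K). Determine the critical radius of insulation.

r_cr ≈ 42.7 mm

For a sphere r_cr = 2k/h = 2×0.367/17.2
r_cr = 42.7 mm; since the bare radius (27 mm) is below r_cr, adding a thin layer of insulation will *increase* heat loss.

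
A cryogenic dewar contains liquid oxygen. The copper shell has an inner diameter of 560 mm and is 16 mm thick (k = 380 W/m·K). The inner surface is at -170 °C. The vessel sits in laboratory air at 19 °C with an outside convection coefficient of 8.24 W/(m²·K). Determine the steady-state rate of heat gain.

Q ≈ 1710 W

Radial (spherical) resistances in series:
R_copper shell = (1/0.28 − 1/0.296)/(4π×380) = 4.043×10^-5 K/W
R_outer film = 1/(h·4πr_o²) = 1/(8.24×4π×0.296²) = 0.1102 K/W
R_total = 0.1103 K/W
Q = ΔT/R_total = 189/0.1103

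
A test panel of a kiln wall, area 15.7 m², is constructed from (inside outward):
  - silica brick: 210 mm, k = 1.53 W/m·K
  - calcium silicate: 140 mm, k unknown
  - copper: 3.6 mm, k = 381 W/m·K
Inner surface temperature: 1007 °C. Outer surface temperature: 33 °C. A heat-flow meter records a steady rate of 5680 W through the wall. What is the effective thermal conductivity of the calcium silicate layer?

k ≈ 0.0548 W/(m·K)

Thermal resistances in series:
R_silica brick = L/(kA) = 0.21/(1.53×15.7) = 0.008742 K/W
R_copper = L/(kA) = 0.0036/(381×15.7) = 6.018×10^-7 K/W
Sum of known resistances R_other = 0.008743 K/W
Total R = ΔT/Q = 974/5680 = 0.1715 K/W
R_calcium silicate = R_total − R_other = 0.1627 K/W
k = L/(R·A) = 0.14/(0.1627×15.7)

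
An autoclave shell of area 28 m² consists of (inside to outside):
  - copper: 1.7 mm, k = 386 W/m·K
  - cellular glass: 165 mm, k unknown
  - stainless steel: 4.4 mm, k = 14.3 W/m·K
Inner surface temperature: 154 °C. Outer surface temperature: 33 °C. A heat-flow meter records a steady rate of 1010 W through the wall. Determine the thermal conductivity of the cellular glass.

Series thermal resistances:
R_copper = L/(kA) = 0.0017/(386×28) = 1.573×10^-7 K/W
R_stainless steel = L/(kA) = 0.0044/(14.3×28) = 1.099×10^-5 K/W
Sum of known resistances R_other = 1.115×10^-5 K/W
Total R = ΔT/Q = 121/1010 = 0.1198 K/W
R_cellular glass = R_total − R_other = 0.1198 K/W
k = L/(R·A) = 0.165/(0.1198×28)

k ≈ 0.0492 W/(m·K)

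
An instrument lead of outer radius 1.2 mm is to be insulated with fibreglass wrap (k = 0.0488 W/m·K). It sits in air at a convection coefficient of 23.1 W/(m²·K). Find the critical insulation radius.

r_cr ≈ 2.11 mm

For a cylinder r_cr = k/h = 0.0488/23.1
r_cr = 2.11 mm; since the bare radius (1.2 mm) is below r_cr, adding a thin layer of insulation will *increase* heat loss.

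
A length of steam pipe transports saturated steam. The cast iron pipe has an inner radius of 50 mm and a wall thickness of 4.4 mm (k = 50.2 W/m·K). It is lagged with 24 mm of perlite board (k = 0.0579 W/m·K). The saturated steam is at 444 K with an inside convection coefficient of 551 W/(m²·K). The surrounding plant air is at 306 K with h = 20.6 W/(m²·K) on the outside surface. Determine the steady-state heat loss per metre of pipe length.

q′ ≈ 124 W/m

Radial resistances (cylindrical: R_cond = ln(r_o/r_i)/(2πkL), R_conv = 1/(h·2πrL)):
R_inner film = 1/(h_i·2πr₁L) = 1/(551×2π×0.05×1) = 0.005777 K/W
R_cast iron pipe wall = ln(54.4/50)/(2π×50.2×1) = 2.674×10^-4 K/W
R_perlite board = ln(78.4/54.4)/(2π×0.0579×1) = 1.005 K/W
R_outer film = 1/(h_o·2πr_oL) = 1/(20.6×2π×0.0784×1) = 0.09855 K/W
R_total = 1.109 K/W
Q = ΔT/R_total = 138/1.109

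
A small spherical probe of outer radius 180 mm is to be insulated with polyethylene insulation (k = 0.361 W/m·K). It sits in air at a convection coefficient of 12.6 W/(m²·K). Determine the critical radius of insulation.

r_cr ≈ 57.3 mm

For a sphere r_cr = 2k/h = 2×0.361/12.6
r_cr = 57.3 mm; since the bare radius (180 mm) is above r_cr, any added insulation will reduce heat loss.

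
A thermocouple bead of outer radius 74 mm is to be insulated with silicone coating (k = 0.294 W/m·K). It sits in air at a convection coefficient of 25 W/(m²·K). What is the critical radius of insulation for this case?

r_cr ≈ 23.5 mm

For a sphere r_cr = 2k/h = 2×0.294/25
r_cr = 23.5 mm; since the bare radius (74 mm) is above r_cr, any added insulation will reduce heat loss.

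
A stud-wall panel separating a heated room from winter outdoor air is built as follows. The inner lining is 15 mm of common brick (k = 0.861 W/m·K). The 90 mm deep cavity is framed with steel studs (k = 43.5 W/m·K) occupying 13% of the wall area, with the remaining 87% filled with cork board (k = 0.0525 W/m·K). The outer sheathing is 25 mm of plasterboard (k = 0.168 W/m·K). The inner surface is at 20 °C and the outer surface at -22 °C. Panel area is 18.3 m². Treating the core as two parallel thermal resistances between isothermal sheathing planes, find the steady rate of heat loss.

Q ≈ 4220 W

Sheathing layers in series; stud and cavity paths in parallel between them.
R_inner = 0.015/(0.861×18.3) = 9.52×10^-4 K/W
R_stud  = 0.09/(43.5×0.13×18.3) = 8.697×10^-4 K/W
R_cav   = 0.09/(0.0525×0.87×18.3) = 0.1077 K/W
1/R_core = 1/R_stud + 1/R_cav → R_core = 8.627×10^-4 K/W
R_outer = 0.025/(0.168×18.3) = 0.008132 K/W
R_total = 0.009946 K/W
Q = ΔT/R_total = 42/0.009946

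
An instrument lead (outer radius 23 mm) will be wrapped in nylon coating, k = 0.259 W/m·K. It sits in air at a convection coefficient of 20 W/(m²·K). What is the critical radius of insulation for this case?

r_cr ≈ 12.9 mm

For a cylinder r_cr = k/h = 0.259/20
r_cr = 12.9 mm; since the bare radius (23 mm) is above r_cr, any added insulation will reduce heat loss.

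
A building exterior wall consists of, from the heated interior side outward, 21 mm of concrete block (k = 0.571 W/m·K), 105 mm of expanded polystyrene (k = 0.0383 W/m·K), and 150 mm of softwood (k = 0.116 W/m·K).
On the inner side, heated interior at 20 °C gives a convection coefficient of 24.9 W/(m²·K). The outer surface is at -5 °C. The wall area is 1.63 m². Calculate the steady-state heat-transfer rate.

Treating each layer as a thermal resistance in series:
R_inner film = 1/(h_i·A) = 1/(24.9×1.63) = 0.02464 K/W
R_concrete block = L/(kA) = 0.021/(0.571×1.63) = 0.02256 K/W
R_expanded polystyrene = L/(kA) = 0.105/(0.0383×1.63) = 1.682 K/W
R_softwood = L/(kA) = 0.15/(0.116×1.63) = 0.7933 K/W
R_total = 2.522 K/W
Q = ΔT / R_total = 25 / 2.522

Q ≈ 9.91 W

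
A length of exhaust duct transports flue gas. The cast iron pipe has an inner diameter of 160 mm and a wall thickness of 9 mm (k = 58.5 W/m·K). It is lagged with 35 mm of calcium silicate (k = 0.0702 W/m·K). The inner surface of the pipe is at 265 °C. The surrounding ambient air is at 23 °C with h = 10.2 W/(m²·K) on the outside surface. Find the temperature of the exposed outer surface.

T ≈ 57.7 °C

Radial resistances (cylindrical: R_cond = ln(r_o/r_i)/(2πkL), R_conv = 1/(h·2πrL)):
R_cast iron pipe wall = ln(89/80)/(2π×58.5×1) = 2.9×10^-4 K/W
R_calcium silicate = ln(124/89)/(2π×0.0702×1) = 0.7519 K/W
R_outer film = 1/(h_o·2πr_oL) = 1/(10.2×2π×0.124×1) = 0.1258 K/W
R_total = 0.878 K/W
Q = ΔT/R_total = 242/0.878
Q = 276 W/m
T_interface = T_inner − Q·ΣR(inner→interface) = 265 − 276×0.7522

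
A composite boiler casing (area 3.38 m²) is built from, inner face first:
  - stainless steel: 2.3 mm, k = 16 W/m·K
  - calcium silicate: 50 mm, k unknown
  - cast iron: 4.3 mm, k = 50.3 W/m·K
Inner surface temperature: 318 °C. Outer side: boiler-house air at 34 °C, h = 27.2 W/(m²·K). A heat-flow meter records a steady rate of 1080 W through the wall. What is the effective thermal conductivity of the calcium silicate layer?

k ≈ 0.0587 W/(m·K)

Series thermal resistances:
R_stainless steel = L/(kA) = 0.0023/(16×3.38) = 4.253×10^-5 K/W
R_cast iron = L/(kA) = 0.0043/(50.3×3.38) = 2.529×10^-5 K/W
R_outer film = 1/(h_o·A) = 1/(27.2×3.38) = 0.01088 K/W
Sum of known resistances R_other = 0.01094 K/W
Total R = ΔT/Q = 284/1080 = 0.263 K/W
R_calcium silicate = R_total − R_other = 0.252 K/W
k = L/(R·A) = 0.05/(0.252×3.38)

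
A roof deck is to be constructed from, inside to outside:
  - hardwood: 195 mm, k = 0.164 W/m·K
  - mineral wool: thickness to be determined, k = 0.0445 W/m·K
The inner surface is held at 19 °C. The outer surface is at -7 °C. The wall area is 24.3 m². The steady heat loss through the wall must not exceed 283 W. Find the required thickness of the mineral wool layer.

L ≈ 46.4 mm

Series thermal resistances:
R_hardwood = L/(kA) = 0.195/(0.164×24.3) = 0.04893 K/W
Sum of the known resistances R_other = 0.04893 K/W
Required total resistance R_tot = ΔT/Q_allow = 26/283 = 0.09187 K/W
R_mineral wool = R_tot − R_other = 0.04294 K/W
L = R·k·A = 0.04294×0.0445×24.3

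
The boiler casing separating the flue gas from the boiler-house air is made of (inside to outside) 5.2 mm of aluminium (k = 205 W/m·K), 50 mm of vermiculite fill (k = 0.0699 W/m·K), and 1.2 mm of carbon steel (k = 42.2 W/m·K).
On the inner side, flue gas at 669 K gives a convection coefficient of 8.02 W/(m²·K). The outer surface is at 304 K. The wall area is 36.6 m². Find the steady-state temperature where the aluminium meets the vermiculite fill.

T ≈ 615 K

Thermal resistances in series:
R_inner film = 1/(h_i·A) = 1/(8.02×36.6) = 0.003407 K/W
R_aluminium = L/(kA) = 0.0052/(205×36.6) = 6.931×10^-7 K/W
R_vermiculite fill = L/(kA) = 0.05/(0.0699×36.6) = 0.01954 K/W
R_carbon steel = L/(kA) = 0.0012/(42.2×36.6) = 7.769×10^-7 K/W
R_total = 0.02295 K/W;  Q = ΔT/R_total = 365/0.02295 = 15900 W
T_interface = T_inner − Q·ΣR(inner→interface) = 669 − 15900×0.003407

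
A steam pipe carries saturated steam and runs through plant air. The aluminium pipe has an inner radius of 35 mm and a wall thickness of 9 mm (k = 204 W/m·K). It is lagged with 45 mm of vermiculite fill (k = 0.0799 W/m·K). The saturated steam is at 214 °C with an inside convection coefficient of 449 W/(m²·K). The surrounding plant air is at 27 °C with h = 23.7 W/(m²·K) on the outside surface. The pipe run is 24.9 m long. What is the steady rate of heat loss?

Q ≈ 3130 W

For a radial system each layer contributes R = ln(r_out/r_in)/(2πkL); films add R = 1/(hA).
R_inner film = 1/(h_i·2πr₁L) = 1/(449×2π×0.035×24.9) = 4.067×10^-4 K/W
R_aluminium pipe wall = ln(44/35)/(2π×204×24.9) = 7.17×10^-6 K/W
R_vermiculite fill = ln(89/44)/(2π×0.0799×24.9) = 0.05635 K/W
R_outer film = 1/(h_o·2πr_oL) = 1/(23.7×2π×0.089×24.9) = 0.00303 K/W
R_total = 0.0598 K/W
Q = ΔT/R_total = 187/0.0598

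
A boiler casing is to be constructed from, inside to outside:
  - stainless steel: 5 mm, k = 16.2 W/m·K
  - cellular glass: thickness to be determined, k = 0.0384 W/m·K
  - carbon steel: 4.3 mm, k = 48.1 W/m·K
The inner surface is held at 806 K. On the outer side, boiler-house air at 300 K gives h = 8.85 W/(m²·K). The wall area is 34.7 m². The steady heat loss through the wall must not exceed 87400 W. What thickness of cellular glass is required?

Treating each layer as a thermal resistance in series:
R_stainless steel = L/(kA) = 0.005/(16.2×34.7) = 8.895×10^-6 K/W
R_carbon steel = L/(kA) = 0.0043/(48.1×34.7) = 2.576×10^-6 K/W
R_outer film = 1/(h_o·A) = 1/(8.85×34.7) = 0.003256 K/W
Sum of the known resistances R_other = 0.003268 K/W
Required total resistance R_tot = ΔT/Q_allow = 506/87400 = 0.005789 K/W
R_cellular glass = R_tot − R_other = 0.002522 K/W
L = R·k·A = 0.002522×0.0384×34.7

L ≈ 3.36 mm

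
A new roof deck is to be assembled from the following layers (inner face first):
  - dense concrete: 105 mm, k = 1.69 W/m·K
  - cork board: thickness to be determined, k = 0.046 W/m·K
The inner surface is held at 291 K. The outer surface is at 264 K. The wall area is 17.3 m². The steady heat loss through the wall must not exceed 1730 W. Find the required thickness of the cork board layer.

L ≈ 9.56 mm

Using the resistance-network approach (series):
R_dense concrete = L/(kA) = 0.105/(1.69×17.3) = 0.003591 K/W
Sum of the known resistances R_other = 0.003591 K/W
Required total resistance R_tot = ΔT/Q_allow = 27/1730 = 0.01561 K/W
R_cork board = R_tot − R_other = 0.01202 K/W
L = R·k·A = 0.01202×0.046×17.3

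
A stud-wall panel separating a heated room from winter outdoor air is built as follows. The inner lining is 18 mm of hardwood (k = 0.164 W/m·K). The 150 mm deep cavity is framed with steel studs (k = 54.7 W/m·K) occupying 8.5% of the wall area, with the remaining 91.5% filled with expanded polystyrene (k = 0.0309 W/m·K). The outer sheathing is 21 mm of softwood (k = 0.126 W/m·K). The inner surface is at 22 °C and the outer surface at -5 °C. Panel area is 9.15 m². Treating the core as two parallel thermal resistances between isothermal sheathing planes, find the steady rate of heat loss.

Sheathing layers in series; stud and cavity paths in parallel between them.
R_inner = 0.018/(0.164×9.15) = 0.012 K/W
R_stud  = 0.15/(54.7×0.085×9.15) = 0.003526 K/W
R_cav   = 0.15/(0.0309×0.915×9.15) = 0.5798 K/W
1/R_core = 1/R_stud + 1/R_cav → R_core = 0.003505 K/W
R_outer = 0.021/(0.126×9.15) = 0.01821 K/W
R_total = 0.03371 K/W
Q = ΔT/R_total = 27/0.03371

Q ≈ 801 W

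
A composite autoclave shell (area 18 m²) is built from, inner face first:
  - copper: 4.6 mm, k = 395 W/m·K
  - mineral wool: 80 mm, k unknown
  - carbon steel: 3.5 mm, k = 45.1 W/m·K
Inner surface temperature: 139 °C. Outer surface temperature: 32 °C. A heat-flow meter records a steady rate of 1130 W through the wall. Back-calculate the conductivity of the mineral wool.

k ≈ 0.0469 W/(m·K)

Series thermal resistances:
R_copper = L/(kA) = 0.0046/(395×18) = 6.47×10^-7 K/W
R_carbon steel = L/(kA) = 0.0035/(45.1×18) = 4.311×10^-6 K/W
Sum of known resistances R_other = 4.958×10^-6 K/W
Total R = ΔT/Q = 107/1130 = 0.09469 K/W
R_mineral wool = R_total − R_other = 0.09469 K/W
k = L/(R·A) = 0.08/(0.09469×18)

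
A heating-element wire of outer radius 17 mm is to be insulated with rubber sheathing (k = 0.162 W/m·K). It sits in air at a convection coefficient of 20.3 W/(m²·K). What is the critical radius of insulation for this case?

For a cylinder r_cr = k/h = 0.162/20.3
r_cr = 7.98 mm; since the bare radius (17 mm) is above r_cr, any added insulation will reduce heat loss.

r_cr ≈ 7.98 mm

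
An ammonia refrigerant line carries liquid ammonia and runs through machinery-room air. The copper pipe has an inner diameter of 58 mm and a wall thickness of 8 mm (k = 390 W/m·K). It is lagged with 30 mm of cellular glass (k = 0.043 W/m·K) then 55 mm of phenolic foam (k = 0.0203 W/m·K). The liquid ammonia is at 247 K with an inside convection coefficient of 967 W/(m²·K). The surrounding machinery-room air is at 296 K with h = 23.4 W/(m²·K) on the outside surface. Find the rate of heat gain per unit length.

Per-layer cylindrical resistances, series-summed:
R_inner film = 1/(h_i·2πr₁L) = 1/(967×2π×0.029×1) = 0.005675 K/W
R_copper pipe wall = ln(37/29)/(2π×390×1) = 9.942×10^-5 K/W
R_cellular glass = ln(67/37)/(2π×0.043×1) = 2.198 K/W
R_phenolic foam = ln(122/67)/(2π×0.0203×1) = 4.699 K/W
R_outer film = 1/(h_o·2πr_oL) = 1/(23.4×2π×0.122×1) = 0.05575 K/W
R_total = 6.958 K/W
Q = ΔT/R_total = 49/6.958

q′ ≈ 7.04 W/m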